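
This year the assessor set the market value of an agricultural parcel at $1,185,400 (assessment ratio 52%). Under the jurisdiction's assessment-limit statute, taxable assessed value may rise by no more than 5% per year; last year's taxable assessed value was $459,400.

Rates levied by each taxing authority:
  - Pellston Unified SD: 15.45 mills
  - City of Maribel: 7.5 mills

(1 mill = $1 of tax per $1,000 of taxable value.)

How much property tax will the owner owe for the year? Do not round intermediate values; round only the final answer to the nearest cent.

Uncapped assessed value = $1,185,400 × 0.52 = $616,408
Cap limit = $459,400 × 1.05 = $482,370
Taxable assessed value = min($616,408, $482,370) = $482,370 (cap binds)
Pellston Unified SD: $482,370 × 0.01545 = $7,452.6165
City of Maribel: $482,370 × 0.0075 = $3,617.775
Total = $11,070.3915

$11,070.39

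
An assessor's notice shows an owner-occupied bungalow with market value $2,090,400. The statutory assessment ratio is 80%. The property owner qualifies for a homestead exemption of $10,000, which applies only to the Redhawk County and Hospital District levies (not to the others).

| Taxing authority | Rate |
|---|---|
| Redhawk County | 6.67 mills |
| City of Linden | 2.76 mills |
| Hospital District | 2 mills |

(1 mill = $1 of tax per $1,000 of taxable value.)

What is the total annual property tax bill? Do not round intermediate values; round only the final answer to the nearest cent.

Assessed value = $2,090,400 × 0.8 = $1,672,320
Redhawk County: ($1,672,320 − $10,000) × 0.00667 = $1,662,320 × 0.00667 = $11,087.6744
City of Linden: $1,672,320 × 0.00276 = $4,615.6032
Hospital District: ($1,672,320 − $10,000) × 0.002 = $1,662,320 × 0.002 = $3,324.64
Total = $19,027.9176

$19,027.92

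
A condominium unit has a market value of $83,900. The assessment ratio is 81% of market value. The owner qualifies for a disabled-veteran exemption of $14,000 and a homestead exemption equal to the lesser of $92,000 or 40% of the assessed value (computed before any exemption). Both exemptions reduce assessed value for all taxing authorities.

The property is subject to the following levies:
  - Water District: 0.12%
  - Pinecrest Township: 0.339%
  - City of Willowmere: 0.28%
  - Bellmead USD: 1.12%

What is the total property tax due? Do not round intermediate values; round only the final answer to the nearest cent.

$497.75

Assessed value = $83,900 × 0.81 = $67,959
Homestead exemption = min($92,000, 40% × $67,959) = min($92,000, $27,183.6) = $27,183.6 (percentage binds)
Taxable value = $67,959 − $14,000 − $27,183.6 = $26,775.4
Water District: $26,775.4 × 0.0012 = $32.13048
Pinecrest Township: $26,775.4 × 0.00339 = $90.768606
City of Willowmere: $26,775.4 × 0.0028 = $74.97112
Bellmead USD: $26,775.4 × 0.0112 = $299.88448
Total = $497.754686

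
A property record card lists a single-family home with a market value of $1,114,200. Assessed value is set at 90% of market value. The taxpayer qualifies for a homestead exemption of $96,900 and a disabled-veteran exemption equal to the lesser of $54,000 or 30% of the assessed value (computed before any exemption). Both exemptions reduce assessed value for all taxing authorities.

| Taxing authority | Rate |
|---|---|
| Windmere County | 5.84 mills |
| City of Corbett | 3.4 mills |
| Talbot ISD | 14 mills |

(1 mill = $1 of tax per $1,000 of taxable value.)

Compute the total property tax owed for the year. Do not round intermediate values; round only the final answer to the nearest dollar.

Assessed value = $1,114,200 × 0.9 = $1,002,780
Disabled-veteran exemption = min($54,000, 30% × $1,002,780) = min($54,000, $300,834) = $54,000 (dollar cap binds)
Taxable value = $1,002,780 − $96,900 − $54,000 = $851,880
Windmere County: $851,880 × 0.00584 = $4,974.9792
City of Corbett: $851,880 × 0.0034 = $2,896.392
Talbot ISD: $851,880 × 0.014 = $11,926.32
Total = $19,797.6912

$19,798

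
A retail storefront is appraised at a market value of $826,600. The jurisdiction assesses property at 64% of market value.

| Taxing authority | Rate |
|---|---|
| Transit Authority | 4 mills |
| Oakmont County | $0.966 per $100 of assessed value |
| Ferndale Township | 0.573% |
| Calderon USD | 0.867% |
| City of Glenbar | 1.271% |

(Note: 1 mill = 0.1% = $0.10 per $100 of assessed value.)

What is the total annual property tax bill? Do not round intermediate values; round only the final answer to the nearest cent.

$21,568.31

Assessed value = $826,600 × 0.64 = $529,024
Transit Authority: $529,024 × 0.004 = $2,116.096
Oakmont County: $529,024 × 0.00966 = $5,110.37184
Ferndale Township: $529,024 × 0.00573 = $3,031.30752
Calderon USD: $529,024 × 0.00867 = $4,586.63808
City of Glenbar: $529,024 × 0.01271 = $6,723.89504
Total = $21,568.30848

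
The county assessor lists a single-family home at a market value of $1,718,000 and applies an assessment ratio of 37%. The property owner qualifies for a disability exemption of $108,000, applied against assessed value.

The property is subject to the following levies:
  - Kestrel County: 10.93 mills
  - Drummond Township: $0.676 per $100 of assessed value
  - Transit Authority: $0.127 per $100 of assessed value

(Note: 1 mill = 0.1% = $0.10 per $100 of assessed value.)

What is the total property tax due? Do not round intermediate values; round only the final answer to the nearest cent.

$10,004.43

Assessed value = $1,718,000 × 0.37 = $635,660
Taxable value = $635,660 − $108,000 = $527,660
Kestrel County: $527,660 × 0.01093 = $5,767.3238
Drummond Township: $527,660 × 0.00676 = $3,566.9816
Transit Authority: $527,660 × 0.00127 = $670.1282
Total = $10,004.4336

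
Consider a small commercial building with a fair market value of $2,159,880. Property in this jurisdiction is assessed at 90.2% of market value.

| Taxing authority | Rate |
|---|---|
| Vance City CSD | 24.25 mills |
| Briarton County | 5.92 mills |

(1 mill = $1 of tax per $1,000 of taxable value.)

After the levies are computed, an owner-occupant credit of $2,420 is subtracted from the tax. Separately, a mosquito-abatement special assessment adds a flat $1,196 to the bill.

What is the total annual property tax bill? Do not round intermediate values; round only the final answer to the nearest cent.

$57,553.55

Assessed value = $2,159,880 × 0.902 = $1,948,211.76
Vance City CSD: $1,948,211.76 × 0.02425 = $47,244.13518
Briarton County: $1,948,211.76 × 0.00592 = $11,533.4136192
Levies subtotal = $58,777.5487992
After credit = $58,777.5487992 − $2,420 = $56,357.5487992
Total = $56,357.5487992 + $1,196 = $57,553.5487992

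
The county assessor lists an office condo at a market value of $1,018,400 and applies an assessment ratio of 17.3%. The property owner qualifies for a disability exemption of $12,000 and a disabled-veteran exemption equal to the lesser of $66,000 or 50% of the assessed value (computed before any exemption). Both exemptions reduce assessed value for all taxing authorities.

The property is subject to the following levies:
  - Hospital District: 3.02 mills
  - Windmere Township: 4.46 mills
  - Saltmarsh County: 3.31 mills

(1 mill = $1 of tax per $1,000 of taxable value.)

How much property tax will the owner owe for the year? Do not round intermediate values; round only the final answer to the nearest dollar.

Assessed value = $1,018,400 × 0.173 = $176,183.2
Disabled-veteran exemption = min($66,000, 50% × $176,183.2) = min($66,000, $88,091.6) = $66,000 (dollar cap binds)
Taxable value = $176,183.2 − $12,000 − $66,000 = $98,183.2
Hospital District: $98,183.2 × 0.00302 = $296.513264
Windmere Township: $98,183.2 × 0.00446 = $437.897072
Saltmarsh County: $98,183.2 × 0.00331 = $324.986392
Total = $1,059.396728

$1,059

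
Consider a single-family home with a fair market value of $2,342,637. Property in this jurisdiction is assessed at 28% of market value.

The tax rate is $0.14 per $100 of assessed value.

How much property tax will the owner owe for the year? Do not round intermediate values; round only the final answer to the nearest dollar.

$918

Assessed value = $2,342,637 × 0.28 = $655,938.36
Tax = $655,938.36 × 0.0014 = $918.313704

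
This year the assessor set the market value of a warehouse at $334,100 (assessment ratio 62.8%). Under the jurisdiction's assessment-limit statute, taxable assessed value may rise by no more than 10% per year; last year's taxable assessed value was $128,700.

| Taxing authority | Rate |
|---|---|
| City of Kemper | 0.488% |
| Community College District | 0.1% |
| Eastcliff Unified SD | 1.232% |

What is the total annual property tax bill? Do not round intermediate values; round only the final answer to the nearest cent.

$2,576.57

Uncapped assessed value = $334,100 × 0.628 = $209,814.8
Cap limit = $128,700 × 1.1 = $141,570
Taxable assessed value = min($209,814.8, $141,570) = $141,570 (cap binds)
City of Kemper: $141,570 × 0.00488 = $690.8616
Community College District: $141,570 × 0.001 = $141.57
Eastcliff Unified SD: $141,570 × 0.01232 = $1,744.1424
Total = $2,576.574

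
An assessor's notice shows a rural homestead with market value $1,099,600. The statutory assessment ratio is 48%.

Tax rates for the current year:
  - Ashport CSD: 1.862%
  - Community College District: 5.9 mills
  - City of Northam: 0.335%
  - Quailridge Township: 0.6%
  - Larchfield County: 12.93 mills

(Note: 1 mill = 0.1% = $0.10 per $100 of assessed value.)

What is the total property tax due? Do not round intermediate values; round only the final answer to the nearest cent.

$24,701.41

Assessed value = $1,099,600 × 0.48 = $527,808
Ashport CSD: $527,808 × 0.01862 = $9,827.78496
Community College District: $527,808 × 0.0059 = $3,114.0672
City of Northam: $527,808 × 0.00335 = $1,768.1568
Quailridge Township: $527,808 × 0.006 = $3,166.848
Larchfield County: $527,808 × 0.01293 = $6,824.55744
Total = $24,701.4144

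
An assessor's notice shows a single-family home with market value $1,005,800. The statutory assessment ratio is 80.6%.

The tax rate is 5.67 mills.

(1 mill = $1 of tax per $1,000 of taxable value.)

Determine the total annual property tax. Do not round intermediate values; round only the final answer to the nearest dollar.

Assessed value = $1,005,800 × 0.806 = $810,674.8
Tax = $810,674.8 × 0.00567 = $4,596.526116

$4,597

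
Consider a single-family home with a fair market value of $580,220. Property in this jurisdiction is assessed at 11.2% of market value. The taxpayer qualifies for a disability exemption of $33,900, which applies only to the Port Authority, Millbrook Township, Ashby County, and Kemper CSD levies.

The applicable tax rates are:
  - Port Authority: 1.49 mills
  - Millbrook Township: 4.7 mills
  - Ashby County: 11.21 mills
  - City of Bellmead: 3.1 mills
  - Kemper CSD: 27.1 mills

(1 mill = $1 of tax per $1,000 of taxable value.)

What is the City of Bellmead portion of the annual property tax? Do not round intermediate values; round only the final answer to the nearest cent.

$201.45

Assessed value = $580,220 × 0.112 = $64,984.64
City of Bellmead taxable value = $64,984.64 (exemption does not apply)
City of Bellmead levy = $64,984.64 × 0.0031 = $201.452384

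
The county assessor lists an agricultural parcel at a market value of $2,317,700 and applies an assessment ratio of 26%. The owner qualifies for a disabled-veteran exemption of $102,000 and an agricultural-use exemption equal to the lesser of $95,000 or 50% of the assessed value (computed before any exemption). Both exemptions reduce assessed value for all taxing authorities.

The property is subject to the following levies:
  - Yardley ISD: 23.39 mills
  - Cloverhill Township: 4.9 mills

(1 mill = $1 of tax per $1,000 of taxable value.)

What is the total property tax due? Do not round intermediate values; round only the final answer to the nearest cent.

$11,474.48

Assessed value = $2,317,700 × 0.26 = $602,602
Agricultural-use exemption = min($95,000, 50% × $602,602) = min($95,000, $301,301) = $95,000 (dollar cap binds)
Taxable value = $602,602 − $102,000 − $95,000 = $405,602
Yardley ISD: $405,602 × 0.02339 = $9,487.03078
Cloverhill Township: $405,602 × 0.0049 = $1,987.4498
Total = $11,474.48058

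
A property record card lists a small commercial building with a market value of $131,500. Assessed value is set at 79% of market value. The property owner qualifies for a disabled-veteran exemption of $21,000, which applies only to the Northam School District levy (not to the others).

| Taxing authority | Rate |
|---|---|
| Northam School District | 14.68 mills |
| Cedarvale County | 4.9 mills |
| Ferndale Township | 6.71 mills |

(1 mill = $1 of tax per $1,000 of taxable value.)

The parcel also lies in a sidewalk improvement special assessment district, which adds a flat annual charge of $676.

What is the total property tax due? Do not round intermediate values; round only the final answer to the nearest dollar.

Assessed value = $131,500 × 0.79 = $103,885
Northam School District: ($103,885 − $21,000) × 0.01468 = $82,885 × 0.01468 = $1,216.7518
Cedarvale County: $103,885 × 0.0049 = $509.0365
Ferndale Township: $103,885 × 0.00671 = $697.06835
Levies subtotal = $2,422.85665
Total = $2,422.85665 + $676 = $3,098.85665

$3,099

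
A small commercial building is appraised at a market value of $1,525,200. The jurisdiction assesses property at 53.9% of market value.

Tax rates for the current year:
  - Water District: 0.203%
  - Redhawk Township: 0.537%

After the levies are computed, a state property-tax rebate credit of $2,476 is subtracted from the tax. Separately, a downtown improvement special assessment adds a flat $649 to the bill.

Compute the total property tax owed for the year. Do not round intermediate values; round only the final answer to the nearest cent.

Assessed value = $1,525,200 × 0.539 = $822,082.8
Water District: $822,082.8 × 0.00203 = $1,668.828084
Redhawk Township: $822,082.8 × 0.00537 = $4,414.584636
Levies subtotal = $6,083.41272
After credit = $6,083.41272 − $2,476 = $3,607.41272
Total = $3,607.41272 + $649 = $4,256.41272

$4,256.41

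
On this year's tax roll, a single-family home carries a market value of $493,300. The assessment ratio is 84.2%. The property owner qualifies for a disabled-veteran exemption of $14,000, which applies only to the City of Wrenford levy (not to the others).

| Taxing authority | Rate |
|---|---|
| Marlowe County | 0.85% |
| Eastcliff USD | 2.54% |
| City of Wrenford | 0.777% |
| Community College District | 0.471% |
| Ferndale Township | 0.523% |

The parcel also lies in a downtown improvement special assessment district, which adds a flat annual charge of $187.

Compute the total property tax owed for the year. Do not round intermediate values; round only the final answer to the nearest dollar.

Assessed value = $493,300 × 0.842 = $415,358.6
Marlowe County: $415,358.6 × 0.0085 = $3,530.5481
Eastcliff USD: $415,358.6 × 0.0254 = $10,550.10844
City of Wrenford: ($415,358.6 − $14,000) × 0.00777 = $401,358.6 × 0.00777 = $3,118.556322
Community College District: $415,358.6 × 0.00471 = $1,956.339006
Ferndale Township: $415,358.6 × 0.00523 = $2,172.325478
Levies subtotal = $21,327.877346
Total = $21,327.877346 + $187 = $21,514.877346

$21,515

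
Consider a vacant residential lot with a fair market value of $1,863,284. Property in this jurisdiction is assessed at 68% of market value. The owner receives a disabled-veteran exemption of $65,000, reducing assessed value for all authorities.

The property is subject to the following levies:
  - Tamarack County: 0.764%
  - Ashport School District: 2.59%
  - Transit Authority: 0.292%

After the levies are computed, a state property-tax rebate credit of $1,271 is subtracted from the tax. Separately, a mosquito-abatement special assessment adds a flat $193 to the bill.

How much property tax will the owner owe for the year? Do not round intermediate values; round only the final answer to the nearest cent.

Assessed value = $1,863,284 × 0.68 = $1,267,033.12
Taxable value = $1,267,033.12 − $65,000 = $1,202,033.12
Tamarack County: $1,202,033.12 × 0.00764 = $9,183.5330368
Ashport School District: $1,202,033.12 × 0.0259 = $31,132.657808
Transit Authority: $1,202,033.12 × 0.00292 = $3,509.9367104
Levies subtotal = $43,826.1275552
After credit = $43,826.1275552 − $1,271 = $42,555.1275552
Total = $42,555.1275552 + $193 = $42,748.1275552

$42,748.13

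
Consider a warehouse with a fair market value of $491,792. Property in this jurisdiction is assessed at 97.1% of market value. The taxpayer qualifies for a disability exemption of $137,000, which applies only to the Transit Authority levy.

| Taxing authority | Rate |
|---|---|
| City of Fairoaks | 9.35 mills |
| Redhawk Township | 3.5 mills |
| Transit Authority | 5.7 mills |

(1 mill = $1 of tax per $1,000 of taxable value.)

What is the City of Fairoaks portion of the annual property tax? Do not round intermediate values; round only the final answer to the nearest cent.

$4,464.91

Assessed value = $491,792 × 0.971 = $477,530.032
City of Fairoaks taxable value = $477,530.032 (exemption does not apply)
City of Fairoaks levy = $477,530.032 × 0.00935 = $4,464.9057992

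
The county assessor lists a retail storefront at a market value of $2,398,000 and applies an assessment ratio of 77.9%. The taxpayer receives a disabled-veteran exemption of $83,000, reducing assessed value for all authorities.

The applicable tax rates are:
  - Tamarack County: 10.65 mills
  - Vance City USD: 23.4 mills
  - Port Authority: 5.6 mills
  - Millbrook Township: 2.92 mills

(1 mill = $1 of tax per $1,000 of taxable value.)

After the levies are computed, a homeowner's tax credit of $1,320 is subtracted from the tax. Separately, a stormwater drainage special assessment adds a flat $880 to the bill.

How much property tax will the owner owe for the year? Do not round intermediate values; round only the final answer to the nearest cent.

Assessed value = $2,398,000 × 0.779 = $1,868,042
Taxable value = $1,868,042 − $83,000 = $1,785,042
Tamarack County: $1,785,042 × 0.01065 = $19,010.6973
Vance City USD: $1,785,042 × 0.0234 = $41,769.9828
Port Authority: $1,785,042 × 0.0056 = $9,996.2352
Millbrook Township: $1,785,042 × 0.00292 = $5,212.32264
Levies subtotal = $75,989.23794
After credit = $75,989.23794 − $1,320 = $74,669.23794
Total = $74,669.23794 + $880 = $75,549.23794

$75,549.24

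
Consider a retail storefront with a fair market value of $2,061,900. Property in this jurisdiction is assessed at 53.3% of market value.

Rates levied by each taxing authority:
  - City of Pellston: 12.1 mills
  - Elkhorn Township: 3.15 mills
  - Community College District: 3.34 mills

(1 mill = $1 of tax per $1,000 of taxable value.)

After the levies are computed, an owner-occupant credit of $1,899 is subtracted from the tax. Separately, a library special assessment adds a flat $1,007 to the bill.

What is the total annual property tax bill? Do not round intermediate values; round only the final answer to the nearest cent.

$19,538.27

Assessed value = $2,061,900 × 0.533 = $1,098,992.7
City of Pellston: $1,098,992.7 × 0.0121 = $13,297.81167
Elkhorn Township: $1,098,992.7 × 0.00315 = $3,461.827005
Community College District: $1,098,992.7 × 0.00334 = $3,670.635618
Levies subtotal = $20,430.274293
After credit = $20,430.274293 − $1,899 = $18,531.274293
Total = $18,531.274293 + $1,007 = $19,538.274293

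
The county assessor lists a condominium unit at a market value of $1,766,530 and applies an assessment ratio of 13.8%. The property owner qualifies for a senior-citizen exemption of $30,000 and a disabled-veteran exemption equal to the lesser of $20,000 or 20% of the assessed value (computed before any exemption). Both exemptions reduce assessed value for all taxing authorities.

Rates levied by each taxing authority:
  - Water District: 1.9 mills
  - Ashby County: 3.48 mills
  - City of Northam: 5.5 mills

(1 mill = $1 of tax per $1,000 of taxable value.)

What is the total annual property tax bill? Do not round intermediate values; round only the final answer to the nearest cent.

Assessed value = $1,766,530 × 0.138 = $243,781.14
Disabled-veteran exemption = min($20,000, 20% × $243,781.14) = min($20,000, $48,756.228) = $20,000 (dollar cap binds)
Taxable value = $243,781.14 − $30,000 − $20,000 = $193,781.14
Water District: $193,781.14 × 0.0019 = $368.184166
Ashby County: $193,781.14 × 0.00348 = $674.3583672
City of Northam: $193,781.14 × 0.0055 = $1,065.79627
Total = $2,108.3388032

$2,108.34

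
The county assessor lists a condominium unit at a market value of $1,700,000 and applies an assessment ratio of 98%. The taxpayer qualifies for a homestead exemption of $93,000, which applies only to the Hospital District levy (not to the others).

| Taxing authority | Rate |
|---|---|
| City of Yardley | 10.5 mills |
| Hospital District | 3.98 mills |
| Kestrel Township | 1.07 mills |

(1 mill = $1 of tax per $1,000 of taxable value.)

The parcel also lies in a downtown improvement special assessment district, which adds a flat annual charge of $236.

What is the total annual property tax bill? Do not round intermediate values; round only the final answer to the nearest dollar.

$25,772

Assessed value = $1,700,000 × 0.98 = $1,666,000
City of Yardley: $1,666,000 × 0.0105 = $17,493
Hospital District: ($1,666,000 − $93,000) × 0.00398 = $1,573,000 × 0.00398 = $6,260.54
Kestrel Township: $1,666,000 × 0.00107 = $1,782.62
Levies subtotal = $25,536.16
Total = $25,536.16 + $236 = $25,772.16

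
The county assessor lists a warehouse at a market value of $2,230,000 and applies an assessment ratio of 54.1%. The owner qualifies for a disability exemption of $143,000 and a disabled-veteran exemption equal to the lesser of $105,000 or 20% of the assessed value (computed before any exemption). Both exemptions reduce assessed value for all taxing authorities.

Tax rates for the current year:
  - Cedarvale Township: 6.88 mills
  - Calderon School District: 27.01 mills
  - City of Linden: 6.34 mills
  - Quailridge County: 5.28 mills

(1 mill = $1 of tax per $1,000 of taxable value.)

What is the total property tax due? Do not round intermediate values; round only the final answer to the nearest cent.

Assessed value = $2,230,000 × 0.541 = $1,206,430
Disabled-veteran exemption = min($105,000, 20% × $1,206,430) = min($105,000, $241,286) = $105,000 (dollar cap binds)
Taxable value = $1,206,430 − $143,000 − $105,000 = $958,430
Cedarvale Township: $958,430 × 0.00688 = $6,593.9984
Calderon School District: $958,430 × 0.02701 = $25,887.1943
City of Linden: $958,430 × 0.00634 = $6,076.4462
Quailridge County: $958,430 × 0.00528 = $5,060.5104
Total = $43,618.1493

$43,618.15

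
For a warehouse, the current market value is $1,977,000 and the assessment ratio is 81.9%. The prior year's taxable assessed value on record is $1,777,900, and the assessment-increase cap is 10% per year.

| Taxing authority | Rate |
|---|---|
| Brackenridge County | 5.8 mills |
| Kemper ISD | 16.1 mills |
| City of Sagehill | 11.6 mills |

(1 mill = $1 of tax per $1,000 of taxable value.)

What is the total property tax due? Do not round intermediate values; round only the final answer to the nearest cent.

$54,241.96

Uncapped assessed value = $1,977,000 × 0.819 = $1,619,163
Cap limit = $1,777,900 × 1.1 = $1,955,690
Taxable assessed value = min($1,619,163, $1,955,690) = $1,619,163 (cap does not bind)
Brackenridge County: $1,619,163 × 0.0058 = $9,391.1454
Kemper ISD: $1,619,163 × 0.0161 = $26,068.5243
City of Sagehill: $1,619,163 × 0.0116 = $18,782.2908
Total = $54,241.9605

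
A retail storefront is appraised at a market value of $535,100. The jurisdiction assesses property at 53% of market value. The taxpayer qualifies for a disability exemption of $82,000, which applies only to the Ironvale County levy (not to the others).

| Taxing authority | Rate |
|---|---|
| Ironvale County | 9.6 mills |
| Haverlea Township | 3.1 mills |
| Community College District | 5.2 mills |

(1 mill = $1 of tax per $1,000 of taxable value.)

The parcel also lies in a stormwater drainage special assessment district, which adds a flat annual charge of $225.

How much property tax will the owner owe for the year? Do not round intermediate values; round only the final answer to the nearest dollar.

Assessed value = $535,100 × 0.53 = $283,603
Ironvale County: ($283,603 − $82,000) × 0.0096 = $201,603 × 0.0096 = $1,935.3888
Haverlea Township: $283,603 × 0.0031 = $879.1693
Community College District: $283,603 × 0.0052 = $1,474.7356
Levies subtotal = $4,289.2937
Total = $4,289.2937 + $225 = $4,514.2937

$4,514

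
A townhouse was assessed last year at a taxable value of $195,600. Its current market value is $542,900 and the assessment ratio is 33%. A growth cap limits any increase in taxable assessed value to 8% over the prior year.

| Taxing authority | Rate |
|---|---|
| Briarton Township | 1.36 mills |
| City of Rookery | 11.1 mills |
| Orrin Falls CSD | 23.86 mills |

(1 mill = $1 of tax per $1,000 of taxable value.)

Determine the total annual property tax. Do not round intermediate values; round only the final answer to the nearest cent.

Uncapped assessed value = $542,900 × 0.33 = $179,157
Cap limit = $195,600 × 1.08 = $211,248
Taxable assessed value = min($179,157, $211,248) = $179,157 (cap does not bind)
Briarton Township: $179,157 × 0.00136 = $243.65352
City of Rookery: $179,157 × 0.0111 = $1,988.6427
Orrin Falls CSD: $179,157 × 0.02386 = $4,274.68602
Total = $6,506.98224

$6,506.98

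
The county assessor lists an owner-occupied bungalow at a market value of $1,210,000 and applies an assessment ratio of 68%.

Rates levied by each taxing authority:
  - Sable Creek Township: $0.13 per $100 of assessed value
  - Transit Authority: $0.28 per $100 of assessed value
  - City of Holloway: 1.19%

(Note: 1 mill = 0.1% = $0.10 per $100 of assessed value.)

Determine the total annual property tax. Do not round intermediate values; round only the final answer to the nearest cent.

Assessed value = $1,210,000 × 0.68 = $822,800
Sable Creek Township: $822,800 × 0.0013 = $1,069.64
Transit Authority: $822,800 × 0.0028 = $2,303.84
City of Holloway: $822,800 × 0.0119 = $9,791.32
Total = $13,164.8

$13,164.80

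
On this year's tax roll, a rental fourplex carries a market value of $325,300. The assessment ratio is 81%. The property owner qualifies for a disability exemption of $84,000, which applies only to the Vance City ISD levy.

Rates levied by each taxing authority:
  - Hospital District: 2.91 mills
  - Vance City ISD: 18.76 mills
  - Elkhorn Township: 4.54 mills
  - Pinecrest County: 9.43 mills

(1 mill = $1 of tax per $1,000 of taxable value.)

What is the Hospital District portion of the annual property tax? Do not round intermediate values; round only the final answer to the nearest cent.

$766.76

Assessed value = $325,300 × 0.81 = $263,493
Hospital District taxable value = $263,493 (exemption does not apply)
Hospital District levy = $263,493 × 0.00291 = $766.76463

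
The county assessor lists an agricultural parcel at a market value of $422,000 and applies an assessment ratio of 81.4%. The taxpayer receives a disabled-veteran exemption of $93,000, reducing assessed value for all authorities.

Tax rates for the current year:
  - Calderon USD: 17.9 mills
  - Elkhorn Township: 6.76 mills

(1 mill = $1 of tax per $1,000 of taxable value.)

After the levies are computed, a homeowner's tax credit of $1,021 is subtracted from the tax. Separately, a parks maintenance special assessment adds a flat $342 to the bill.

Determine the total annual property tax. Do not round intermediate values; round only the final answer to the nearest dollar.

Assessed value = $422,000 × 0.814 = $343,508
Taxable value = $343,508 − $93,000 = $250,508
Calderon USD: $250,508 × 0.0179 = $4,484.0932
Elkhorn Township: $250,508 × 0.00676 = $1,693.43408
Levies subtotal = $6,177.52728
After credit = $6,177.52728 − $1,021 = $5,156.52728
Total = $5,156.52728 + $342 = $5,498.52728

$5,499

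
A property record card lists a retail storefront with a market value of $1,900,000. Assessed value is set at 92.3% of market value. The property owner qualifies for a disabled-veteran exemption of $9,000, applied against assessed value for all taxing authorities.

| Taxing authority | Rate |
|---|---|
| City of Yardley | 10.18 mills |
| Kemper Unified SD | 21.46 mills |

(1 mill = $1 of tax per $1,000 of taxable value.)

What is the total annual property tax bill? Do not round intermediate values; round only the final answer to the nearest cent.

$55,202.31

Assessed value = $1,900,000 × 0.923 = $1,753,700
Taxable value = $1,753,700 − $9,000 = $1,744,700
City of Yardley: $1,744,700 × 0.01018 = $17,761.046
Kemper Unified SD: $1,744,700 × 0.02146 = $37,441.262
Total = $17,761.046 + $37,441.262 = $55,202.308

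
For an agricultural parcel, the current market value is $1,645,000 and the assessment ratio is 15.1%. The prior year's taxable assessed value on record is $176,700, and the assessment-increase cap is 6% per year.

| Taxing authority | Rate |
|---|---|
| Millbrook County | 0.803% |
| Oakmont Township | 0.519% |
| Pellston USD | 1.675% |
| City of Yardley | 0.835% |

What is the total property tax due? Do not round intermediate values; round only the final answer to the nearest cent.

Uncapped assessed value = $1,645,000 × 0.151 = $248,395
Cap limit = $176,700 × 1.06 = $187,302
Taxable assessed value = min($248,395, $187,302) = $187,302 (cap binds)
Millbrook County: $187,302 × 0.00803 = $1,504.03506
Oakmont Township: $187,302 × 0.00519 = $972.09738
Pellston USD: $187,302 × 0.01675 = $3,137.3085
City of Yardley: $187,302 × 0.00835 = $1,563.9717
Total = $7,177.41264

$7,177.41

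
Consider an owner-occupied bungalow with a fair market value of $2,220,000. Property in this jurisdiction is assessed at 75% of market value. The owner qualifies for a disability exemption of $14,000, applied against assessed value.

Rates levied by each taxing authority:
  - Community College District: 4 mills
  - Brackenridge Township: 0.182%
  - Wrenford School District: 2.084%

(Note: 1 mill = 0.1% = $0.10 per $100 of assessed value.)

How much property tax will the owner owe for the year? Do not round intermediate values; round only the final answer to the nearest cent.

Assessed value = $2,220,000 × 0.75 = $1,665,000
Taxable value = $1,665,000 − $14,000 = $1,651,000
Community College District: $1,651,000 × 0.004 = $6,604
Brackenridge Township: $1,651,000 × 0.00182 = $3,004.82
Wrenford School District: $1,651,000 × 0.02084 = $34,406.84
Total = $44,015.66

$44,015.66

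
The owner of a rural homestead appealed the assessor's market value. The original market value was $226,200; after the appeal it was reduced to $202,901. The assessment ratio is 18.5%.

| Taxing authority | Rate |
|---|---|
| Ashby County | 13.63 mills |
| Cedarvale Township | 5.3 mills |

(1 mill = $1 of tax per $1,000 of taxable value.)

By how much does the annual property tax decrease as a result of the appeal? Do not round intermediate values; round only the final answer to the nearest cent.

$81.59

Old assessed value = $226,200 × 0.185 = $41,847
New assessed value = $202,901 × 0.185 = $37,536.685
Combined rate = 0.01363 + 0.0053 = 0.01893
Old tax = $41,847 × 0.01893 = $792.16371
New tax = $37,536.685 × 0.01893 = $710.56944705
Reduction = $792.16371 − $710.56944705 = $81.59426295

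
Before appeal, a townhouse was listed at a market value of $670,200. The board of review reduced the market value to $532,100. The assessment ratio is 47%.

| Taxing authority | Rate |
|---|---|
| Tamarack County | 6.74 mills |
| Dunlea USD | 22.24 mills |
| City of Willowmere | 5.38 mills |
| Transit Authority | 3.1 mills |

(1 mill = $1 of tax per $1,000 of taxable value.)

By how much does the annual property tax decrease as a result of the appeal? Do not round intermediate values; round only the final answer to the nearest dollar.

$2,431

Old assessed value = $670,200 × 0.47 = $314,994
New assessed value = $532,100 × 0.47 = $250,087
Combined rate = 0.00674 + 0.02224 + 0.00538 + 0.0031 = 0.03746
Old tax = $314,994 × 0.03746 = $11,799.67524
New tax = $250,087 × 0.03746 = $9,368.25902
Reduction = $11,799.67524 − $9,368.25902 = $2,431.41622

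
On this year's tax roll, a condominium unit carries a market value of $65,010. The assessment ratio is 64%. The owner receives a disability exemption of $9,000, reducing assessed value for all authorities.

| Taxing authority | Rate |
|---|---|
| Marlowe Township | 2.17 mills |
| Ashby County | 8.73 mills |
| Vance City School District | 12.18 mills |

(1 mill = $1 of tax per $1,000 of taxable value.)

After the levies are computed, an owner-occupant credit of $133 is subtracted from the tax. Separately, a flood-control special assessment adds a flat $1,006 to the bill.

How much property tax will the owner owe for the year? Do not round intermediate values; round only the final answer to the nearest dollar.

$1,626

Assessed value = $65,010 × 0.64 = $41,606.4
Taxable value = $41,606.4 − $9,000 = $32,606.4
Marlowe Township: $32,606.4 × 0.00217 = $70.755888
Ashby County: $32,606.4 × 0.00873 = $284.653872
Vance City School District: $32,606.4 × 0.01218 = $397.145952
Levies subtotal = $752.555712
After credit = $752.555712 − $133 = $619.555712
Total = $619.555712 + $1,006 = $1,625.555712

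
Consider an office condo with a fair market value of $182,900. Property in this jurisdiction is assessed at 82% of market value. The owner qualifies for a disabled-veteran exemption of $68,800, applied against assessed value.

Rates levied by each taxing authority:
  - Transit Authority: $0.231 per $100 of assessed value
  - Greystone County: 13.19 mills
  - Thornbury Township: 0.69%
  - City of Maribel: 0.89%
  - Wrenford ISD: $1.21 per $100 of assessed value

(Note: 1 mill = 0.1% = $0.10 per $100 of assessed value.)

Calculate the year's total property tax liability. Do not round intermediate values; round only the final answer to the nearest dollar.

$3,523

Assessed value = $182,900 × 0.82 = $149,978
Taxable value = $149,978 − $68,800 = $81,178
Transit Authority: $81,178 × 0.00231 = $187.52118
Greystone County: $81,178 × 0.01319 = $1,070.73782
Thornbury Township: $81,178 × 0.0069 = $560.1282
City of Maribel: $81,178 × 0.0089 = $722.4842
Wrenford ISD: $81,178 × 0.0121 = $982.2538
Total = $3,523.1252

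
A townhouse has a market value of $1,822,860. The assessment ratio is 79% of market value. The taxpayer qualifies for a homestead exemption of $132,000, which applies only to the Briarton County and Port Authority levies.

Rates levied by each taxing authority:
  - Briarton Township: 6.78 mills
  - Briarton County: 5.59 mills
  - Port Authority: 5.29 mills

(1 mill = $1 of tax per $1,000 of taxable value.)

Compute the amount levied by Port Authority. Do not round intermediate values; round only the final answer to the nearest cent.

Assessed value = $1,822,860 × 0.79 = $1,440,059.4
Port Authority taxable value = $1,440,059.4 − $132,000 = $1,308,059.4
Port Authority levy = $1,308,059.4 × 0.00529 = $6,919.634226

$6,919.63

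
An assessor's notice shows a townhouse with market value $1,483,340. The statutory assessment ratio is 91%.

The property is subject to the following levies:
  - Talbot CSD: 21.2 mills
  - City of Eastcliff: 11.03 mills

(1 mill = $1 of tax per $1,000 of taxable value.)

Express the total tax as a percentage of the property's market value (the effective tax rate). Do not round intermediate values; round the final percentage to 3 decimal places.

Assessed value = $1,483,340 × 0.91 = $1,349,839.4
Talbot CSD: $1,349,839.4 × 0.0212 = $28,616.59528
City of Eastcliff: $1,349,839.4 × 0.01103 = $14,888.728582
Total tax = $43,505.323862
Effective rate = $43,505.323862 ÷ $1,483,340 = 2.933% of market value

2.933%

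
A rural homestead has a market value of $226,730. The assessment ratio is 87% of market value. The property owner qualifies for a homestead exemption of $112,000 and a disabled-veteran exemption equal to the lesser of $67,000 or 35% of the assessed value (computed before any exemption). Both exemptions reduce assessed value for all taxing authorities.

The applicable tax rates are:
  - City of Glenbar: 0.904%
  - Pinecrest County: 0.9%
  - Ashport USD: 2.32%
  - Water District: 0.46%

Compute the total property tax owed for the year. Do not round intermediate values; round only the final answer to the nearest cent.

Assessed value = $226,730 × 0.87 = $197,255.1
Disabled-veteran exemption = min($67,000, 35% × $197,255.1) = min($67,000, $69,039.285) = $67,000 (dollar cap binds)
Taxable value = $197,255.1 − $112,000 − $67,000 = $18,255.1
City of Glenbar: $18,255.1 × 0.00904 = $165.026104
Pinecrest County: $18,255.1 × 0.009 = $164.2959
Ashport USD: $18,255.1 × 0.0232 = $423.51832
Water District: $18,255.1 × 0.0046 = $83.97346
Total = $836.813784

$836.81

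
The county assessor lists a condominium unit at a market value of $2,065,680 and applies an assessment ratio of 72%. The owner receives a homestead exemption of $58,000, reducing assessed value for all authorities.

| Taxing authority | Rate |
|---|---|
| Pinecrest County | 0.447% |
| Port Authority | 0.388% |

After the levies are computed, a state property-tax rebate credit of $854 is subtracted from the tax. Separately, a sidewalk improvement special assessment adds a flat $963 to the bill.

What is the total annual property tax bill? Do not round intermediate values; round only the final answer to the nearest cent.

Assessed value = $2,065,680 × 0.72 = $1,487,289.6
Taxable value = $1,487,289.6 − $58,000 = $1,429,289.6
Pinecrest County: $1,429,289.6 × 0.00447 = $6,388.924512
Port Authority: $1,429,289.6 × 0.00388 = $5,545.643648
Levies subtotal = $11,934.56816
After credit = $11,934.56816 − $854 = $11,080.56816
Total = $11,080.56816 + $963 = $12,043.56816

$12,043.57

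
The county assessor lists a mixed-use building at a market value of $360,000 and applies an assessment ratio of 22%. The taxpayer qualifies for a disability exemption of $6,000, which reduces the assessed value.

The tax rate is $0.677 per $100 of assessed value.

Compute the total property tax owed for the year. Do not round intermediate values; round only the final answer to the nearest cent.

Assessed value = $360,000 × 0.22 = $79,200
Taxable value = $79,200 − $6,000 = $73,200
Tax = $73,200 × 0.00677 = $495.564

$495.56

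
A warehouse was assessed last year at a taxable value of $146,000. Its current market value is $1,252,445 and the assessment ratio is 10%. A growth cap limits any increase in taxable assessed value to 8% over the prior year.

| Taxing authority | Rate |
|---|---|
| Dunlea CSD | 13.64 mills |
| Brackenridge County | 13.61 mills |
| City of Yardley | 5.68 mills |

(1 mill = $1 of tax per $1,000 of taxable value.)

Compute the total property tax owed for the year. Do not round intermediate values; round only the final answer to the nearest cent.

$4,124.30

Uncapped assessed value = $1,252,445 × 0.1 = $125,244.5
Cap limit = $146,000 × 1.08 = $157,680
Taxable assessed value = min($125,244.5, $157,680) = $125,244.5 (cap does not bind)
Dunlea CSD: $125,244.5 × 0.01364 = $1,708.33498
Brackenridge County: $125,244.5 × 0.01361 = $1,704.577645
City of Yardley: $125,244.5 × 0.00568 = $711.38876
Total = $4,124.301385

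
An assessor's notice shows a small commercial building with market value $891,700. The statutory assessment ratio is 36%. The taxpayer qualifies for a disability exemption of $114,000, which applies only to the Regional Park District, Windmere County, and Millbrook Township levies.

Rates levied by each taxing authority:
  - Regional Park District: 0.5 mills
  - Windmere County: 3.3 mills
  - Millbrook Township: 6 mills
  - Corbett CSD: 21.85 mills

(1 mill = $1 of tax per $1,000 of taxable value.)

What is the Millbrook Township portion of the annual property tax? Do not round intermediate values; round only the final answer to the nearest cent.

$1,242.07

Assessed value = $891,700 × 0.36 = $321,012
Millbrook Township taxable value = $321,012 − $114,000 = $207,012
Millbrook Township levy = $207,012 × 0.006 = $1,242.072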